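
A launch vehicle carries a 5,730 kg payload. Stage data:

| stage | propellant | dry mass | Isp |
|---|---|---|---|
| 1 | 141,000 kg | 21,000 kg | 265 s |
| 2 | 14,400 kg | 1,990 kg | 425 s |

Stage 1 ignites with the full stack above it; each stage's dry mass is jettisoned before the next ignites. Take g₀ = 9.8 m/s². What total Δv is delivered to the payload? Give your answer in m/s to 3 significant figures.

Ignition mass of stage 1 = 141,000+21,000 + 14,400+1,990 + 5,730 = 184,120 kg.
Stage 1: m₀ = 184,120 kg, m_f = 184,120 − 141,000 = 43,120 kg; Δv = 265×9.8×ln(4.27) = 2597.0×1.4516 ≈ 3770 m/s.
Stage 2: m₀ = 22,120 kg, m_f = 22,120 − 14,400 = 7,720 kg; Δv = 425×9.8×ln(2.865) = 4165.0×1.0527 ≈ 4384 m/s.
Total Δv = 3770 + 4384 = 8154 m/s.

Δv ≈ 8150 m/s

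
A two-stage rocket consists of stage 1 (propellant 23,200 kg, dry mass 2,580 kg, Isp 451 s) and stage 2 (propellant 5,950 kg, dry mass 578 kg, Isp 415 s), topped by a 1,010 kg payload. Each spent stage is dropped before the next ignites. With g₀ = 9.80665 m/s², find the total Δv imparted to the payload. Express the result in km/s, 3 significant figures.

Ignition mass of stage 1 = 23,200+2,580 + 5,950+578 + 1,010 = 33,318 kg.
Stage 1: m₀ = 33,318 kg, m_f = 33,318 − 23,200 = 10,118 kg; Δv = 451×9.80665×ln(3.293) = 4422.8×1.1918 ≈ 5271 m/s.
Stage 2: m₀ = 7,538 kg, m_f = 7,538 − 5,950 = 1,588 kg; Δv = 415×9.80665×ln(4.747) = 4069.8×1.5575 ≈ 6339 m/s.
Total Δv = 5271 + 6339 = 11610 m/s.

Δv ≈ 11.6 km/s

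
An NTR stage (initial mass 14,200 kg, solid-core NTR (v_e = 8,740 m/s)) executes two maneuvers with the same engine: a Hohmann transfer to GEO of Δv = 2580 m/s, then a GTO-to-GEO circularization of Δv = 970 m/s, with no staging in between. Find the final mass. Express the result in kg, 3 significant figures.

After the first burn: m = 14200 × exp(−2580/8740.0) = 14200 × 0.74439 = 10,570.3 kg.
After the second burn: m = 10,570.3 × exp(−970/8740.0) = 10,570.3 × 0.89495 = 9,459.89 kg.

final mass ≈ 9460 kg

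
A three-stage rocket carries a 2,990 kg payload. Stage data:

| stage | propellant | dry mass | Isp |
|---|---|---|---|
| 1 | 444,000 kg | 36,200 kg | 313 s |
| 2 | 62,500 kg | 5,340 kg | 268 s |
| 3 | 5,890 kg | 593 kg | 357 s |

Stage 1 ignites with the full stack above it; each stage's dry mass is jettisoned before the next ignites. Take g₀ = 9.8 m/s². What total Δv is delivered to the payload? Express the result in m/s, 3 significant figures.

Δv ≈ 12600 m/s

Ignition mass of stage 1 = 444,000+36,200 + 62,500+5,340 + 5,890+593 + 2,990 = 557,513 kg.
Stage 1: m₀ = 557,513 kg, m_f = 557,513 − 444,000 = 113,513 kg; Δv = 313×9.8×ln(4.911) = 3067.4×1.5916 ≈ 4882 m/s.
Stage 2: m₀ = 77,313 kg, m_f = 77,313 − 62,500 = 14,813 kg; Δv = 268×9.8×ln(5.219) = 2626.4×1.6524 ≈ 4340 m/s.
Stage 3: m₀ = 9,473 kg, m_f = 9,473 − 5,890 = 3,583 kg; Δv = 357×9.8×ln(2.644) = 3498.6×0.9722 ≈ 3401 m/s.
Total Δv = 4882 + 4340 + 3401 = 12623 m/s.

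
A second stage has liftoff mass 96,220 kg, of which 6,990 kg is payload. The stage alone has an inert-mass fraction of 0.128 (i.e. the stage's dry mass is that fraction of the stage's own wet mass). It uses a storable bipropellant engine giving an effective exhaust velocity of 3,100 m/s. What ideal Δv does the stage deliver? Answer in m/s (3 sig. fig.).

Stage wet mass = m₀ − payload = 96,220 − 6,990 = 89,230 kg.
Stage dry mass = ε × stage wet mass = 0.128 × 89,230 = 11,421.4 kg.
Burnout mass m_f = stage dry + payload = 11,421.4 + 6,990 = 18,411.4 kg.
Using Δv = v_e ln(m₀/m_f): Δv = v_e · ln(96,220/18,411.4) = 3100.0 × ln(5.226) = 3100.0 × 1.6537 ≈ 5126 m/s.

Δv ≈ 5130 m/s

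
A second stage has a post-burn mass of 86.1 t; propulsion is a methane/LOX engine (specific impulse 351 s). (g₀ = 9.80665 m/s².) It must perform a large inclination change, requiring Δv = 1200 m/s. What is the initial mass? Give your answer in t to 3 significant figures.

v_e = Isp · g₀ = 351 × 9.80665 = 3442.1 m/s.
Rocket equation: m₀/m_f = exp(Δv / v_e) = exp(1200 / 3442.1) = exp(0.3486) = 1.4171.
m₀ = m_f × 1.4171 = 86.1 × 1.4171 = 122.012 t.

initial mass ≈ 122 t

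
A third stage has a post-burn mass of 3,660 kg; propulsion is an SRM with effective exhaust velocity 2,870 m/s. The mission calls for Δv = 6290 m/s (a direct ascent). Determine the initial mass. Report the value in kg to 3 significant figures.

m₀/m_f = exp(Δv / v_e) = exp(6290 / 2870.0) = exp(2.1916) = 8.9499.
m₀ = m_f × 8.9499 = 3,660 × 8.9499 = 32,756.6 kg.

initial mass ≈ 32800 kg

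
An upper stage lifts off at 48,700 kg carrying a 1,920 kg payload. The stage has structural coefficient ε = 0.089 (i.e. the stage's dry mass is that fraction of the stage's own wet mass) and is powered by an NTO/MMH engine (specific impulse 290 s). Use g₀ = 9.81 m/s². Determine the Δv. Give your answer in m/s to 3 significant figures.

Δv ≈ 5920 m/s

Stage wet mass = m₀ − payload = 48,700 − 1,920 = 46,780 kg.
Stage dry mass = ε × stage wet mass = 0.089 × 46,780 = 4,163.42 kg.
Burnout mass m_f = stage dry + payload = 4,163.42 + 1,920 = 6,083.42 kg.
v_e = Isp · g₀ = 290 × 9.81 = 2844.9 m/s.
Δv = v_e · ln(48,700/6,083.42) = 2844.9 × ln(8.005) = 2844.9 × 2.0801 ≈ 5918 m/s.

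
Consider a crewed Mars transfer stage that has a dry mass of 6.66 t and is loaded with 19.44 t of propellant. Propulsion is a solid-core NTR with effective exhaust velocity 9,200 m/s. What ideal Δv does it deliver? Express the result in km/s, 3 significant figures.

m₀ = m_dry + m_prop = 6.66 + 19.44 = 26.1 t.
Δv = v_e · ln(m₀/m_f) = 9200.0 × ln(3.919) = 9200.0 × 1.3658 ≈ 12565.5 m/s.

Δv ≈ 12.6 km/s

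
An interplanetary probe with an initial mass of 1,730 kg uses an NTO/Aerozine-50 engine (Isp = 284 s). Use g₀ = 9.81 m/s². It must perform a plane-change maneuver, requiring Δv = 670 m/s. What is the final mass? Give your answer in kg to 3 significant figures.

v_e = Isp · g₀ = 284 × 9.81 = 2786.0 m/s.
From the ideal rocket equation, m₀/m_f = exp(Δv / v_e) = exp(670 / 2786.0) = exp(0.2405) = 1.2719.
m_f = m₀ / 1.2719 = 1,730 / 1.2719 = 1,360.17 kg.

final mass ≈ 1360 kg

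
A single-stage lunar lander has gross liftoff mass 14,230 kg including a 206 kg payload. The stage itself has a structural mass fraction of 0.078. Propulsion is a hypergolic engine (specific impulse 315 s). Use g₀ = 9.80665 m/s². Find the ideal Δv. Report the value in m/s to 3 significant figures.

Stage wet mass = m₀ − payload = 14,230 − 206 = 14,024 kg.
Stage dry mass = ε × stage wet mass = 0.078 × 14,024 = 1,093.87 kg.
Burnout mass m_f = stage dry + payload = 1,093.87 + 206 = 1,299.87 kg.
v_e = Isp · g₀ = 315 × 9.80665 = 3089.1 m/s.
Using Δv = v_e ln(m₀/m_f): Δv = v_e · ln(14,230/1,299.87) = 3089.1 × ln(10.95) = 3089.1 × 2.3931 ≈ 7392 m/s.

Δv ≈ 7390 m/s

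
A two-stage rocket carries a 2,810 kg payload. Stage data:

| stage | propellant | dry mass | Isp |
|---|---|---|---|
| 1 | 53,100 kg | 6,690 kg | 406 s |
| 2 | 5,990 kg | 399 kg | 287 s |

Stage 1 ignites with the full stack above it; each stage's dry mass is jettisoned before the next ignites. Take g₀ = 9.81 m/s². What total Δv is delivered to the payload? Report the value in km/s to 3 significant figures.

Ignition mass of stage 1 = 53,100+6,690 + 5,990+399 + 2,810 = 68,989 kg.
Stage 1: m₀ = 68,989 kg, m_f = 68,989 − 53,100 = 15,889 kg; Δv = 406×9.81×ln(4.342) = 3982.9×1.4683 ≈ 5848 m/s.
Stage 2: m₀ = 9,199 kg, m_f = 9,199 − 5,990 = 3,209 kg; Δv = 287×9.81×ln(2.867) = 2815.5×1.0531 ≈ 2965 m/s.
Total Δv = 5848 + 2965 = 8813 m/s.

Δv ≈ 8.81 km/s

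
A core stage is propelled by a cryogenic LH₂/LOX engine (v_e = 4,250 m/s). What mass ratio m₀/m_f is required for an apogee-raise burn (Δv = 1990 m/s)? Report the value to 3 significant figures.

m₀/m_f = exp(Δv / v_e) = exp(1990 / 4250.0) = exp(0.4682) = 1.5972.

mass ratio ≈ 1.60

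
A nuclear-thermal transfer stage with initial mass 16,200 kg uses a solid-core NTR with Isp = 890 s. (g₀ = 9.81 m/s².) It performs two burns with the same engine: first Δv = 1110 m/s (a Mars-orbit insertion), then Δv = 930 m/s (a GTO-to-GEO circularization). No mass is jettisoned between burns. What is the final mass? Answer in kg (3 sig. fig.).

final mass ≈ 12800 kg

v_e = Isp · g₀ = 890 × 9.81 = 8730.9 m/s.
After the first burn: m = 16200 × exp(−1110/8730.9) = 16200 × 0.88062 = 14,266 kg.
After the second burn: m = 14,266 × exp(−930/8730.9) = 14,266 × 0.89896 = 12,824.6 kg.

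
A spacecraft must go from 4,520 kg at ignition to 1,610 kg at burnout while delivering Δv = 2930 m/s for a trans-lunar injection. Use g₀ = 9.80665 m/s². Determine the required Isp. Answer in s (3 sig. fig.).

ln(m₀/m_f) = ln(4520/1610) = ln(2.807) = 1.0323.
v_e = Δv / ln(m₀/m_f) = 2930 / 1.0323 = 2838.4 m/s.
Isp = v_e / g₀ = 2838.4 / 9.80665 = 289.4 s.

Isp ≈ 289 s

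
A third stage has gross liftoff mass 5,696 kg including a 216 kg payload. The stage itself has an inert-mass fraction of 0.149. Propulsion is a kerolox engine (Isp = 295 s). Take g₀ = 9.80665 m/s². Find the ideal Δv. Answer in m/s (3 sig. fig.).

Stage wet mass = m₀ − payload = 5,696 − 216 = 5,480 kg.
Stage dry mass = ε × stage wet mass = 0.149 × 5,480 = 816.52 kg.
Burnout mass m_f = stage dry + payload = 816.52 + 216 = 1,032.52 kg.
v_e = Isp · g₀ = 295 × 9.80665 = 2893.0 m/s.
Δv = v_e · ln(5,696/1,032.52) = 2893.0 × ln(5.517) = 2893.0 × 1.7078 ≈ 4940 m/s.

Δv ≈ 4940 m/s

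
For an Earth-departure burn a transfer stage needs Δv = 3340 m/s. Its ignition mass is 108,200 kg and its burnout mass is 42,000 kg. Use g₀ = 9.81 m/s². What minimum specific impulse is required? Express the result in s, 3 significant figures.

Isp ≈ 360 s

ln(m₀/m_f) = ln(108200/42000) = ln(2.576) = 0.9463.
Using Δv = v_e ln(m₀/m_f): v_e = Δv / ln(m₀/m_f) = 3340 / 0.9463 = 3529.5 m/s.
Isp = v_e / g₀ = 3529.5 / 9.81 = 359.8 s.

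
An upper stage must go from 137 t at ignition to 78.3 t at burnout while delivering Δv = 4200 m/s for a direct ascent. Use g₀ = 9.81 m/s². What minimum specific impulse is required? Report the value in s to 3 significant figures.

Isp ≈ 765 s

ln(m₀/m_f) = ln(137000/78300) = ln(1.75) = 0.5594.
v_e = Δv / ln(m₀/m_f) = 4200 / 0.5594 = 7507.6 m/s.
Isp = v_e / g₀ = 7507.6 / 9.81 = 765.3 s.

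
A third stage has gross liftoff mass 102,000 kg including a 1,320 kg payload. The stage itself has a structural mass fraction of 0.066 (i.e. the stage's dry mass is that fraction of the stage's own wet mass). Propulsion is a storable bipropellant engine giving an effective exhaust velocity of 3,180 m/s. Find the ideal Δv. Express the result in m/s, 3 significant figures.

Δv ≈ 8110 m/s

Stage wet mass = m₀ − payload = 102,000 − 1,320 = 100,680 kg.
Stage dry mass = ε × stage wet mass = 0.066 × 100,680 = 6,644.88 kg.
Burnout mass m_f = stage dry + payload = 6,644.88 + 1,320 = 7,964.88 kg.
Δv = v_e · ln(102,000/7,964.88) = 3180.0 × ln(12.81) = 3180.0 × 2.5499 ≈ 8109 m/s.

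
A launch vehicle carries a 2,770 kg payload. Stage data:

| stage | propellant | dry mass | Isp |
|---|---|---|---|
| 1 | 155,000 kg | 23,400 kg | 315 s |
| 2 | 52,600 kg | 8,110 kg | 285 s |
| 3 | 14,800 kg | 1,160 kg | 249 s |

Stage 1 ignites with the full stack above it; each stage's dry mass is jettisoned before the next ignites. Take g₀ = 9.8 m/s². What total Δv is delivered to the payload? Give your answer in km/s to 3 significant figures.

Δv ≈ 9.68 km/s

Ignition mass of stage 1 = 155,000+23,400 + 52,600+8,110 + 14,800+1,160 + 2,770 = 257,840 kg.
Stage 1: m₀ = 257,840 kg, m_f = 257,840 − 155,000 = 102,840 kg; Δv = 315×9.8×ln(2.507) = 3087.0×0.9192 ≈ 2837 m/s.
Stage 2: m₀ = 79,440 kg, m_f = 79,440 − 52,600 = 26,840 kg; Δv = 285×9.8×ln(2.96) = 2793.0×1.0851 ≈ 3031 m/s.
Stage 3: m₀ = 18,730 kg, m_f = 18,730 − 14,800 = 3,930 kg; Δv = 249×9.8×ln(4.766) = 2440.2×1.5615 ≈ 3810 m/s.
Total Δv = 2837 + 3031 + 3810 = 9678 m/s.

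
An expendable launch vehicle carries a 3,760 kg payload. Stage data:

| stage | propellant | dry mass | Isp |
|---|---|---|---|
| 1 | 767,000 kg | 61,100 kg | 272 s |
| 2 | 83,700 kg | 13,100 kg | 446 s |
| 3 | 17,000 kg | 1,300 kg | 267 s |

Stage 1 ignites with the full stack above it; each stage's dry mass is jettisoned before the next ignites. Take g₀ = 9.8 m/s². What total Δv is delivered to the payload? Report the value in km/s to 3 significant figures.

Δv ≈ 13.6 km/s

Ignition mass of stage 1 = 767,000+61,100 + 83,700+13,100 + 17,000+1,300 + 3,760 = 946,960 kg.
Stage 1: m₀ = 946,960 kg, m_f = 946,960 − 767,000 = 179,960 kg; Δv = 272×9.8×ln(5.262) = 2665.6×1.6605 ≈ 4426 m/s.
Stage 2: m₀ = 118,860 kg, m_f = 118,860 − 83,700 = 35,160 kg; Δv = 446×9.8×ln(3.381) = 4370.8×1.2180 ≈ 5324 m/s.
Stage 3: m₀ = 22,060 kg, m_f = 22,060 − 17,000 = 5,060 kg; Δv = 267×9.8×ln(4.36) = 2616.6×1.4724 ≈ 3853 m/s.
Total Δv = 4426 + 5324 + 3853 = 13603 m/s.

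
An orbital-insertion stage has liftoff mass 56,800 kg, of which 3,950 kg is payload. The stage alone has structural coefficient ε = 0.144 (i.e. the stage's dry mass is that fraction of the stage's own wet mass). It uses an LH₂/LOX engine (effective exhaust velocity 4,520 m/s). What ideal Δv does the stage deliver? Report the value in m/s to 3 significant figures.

Δv ≈ 7200 m/s

Stage wet mass = m₀ − payload = 56,800 − 3,950 = 52,850 kg.
Stage dry mass = ε × stage wet mass = 0.144 × 52,850 = 7,610.4 kg.
Burnout mass m_f = stage dry + payload = 7,610.4 + 3,950 = 11,560.4 kg.
Using Δv = v_e ln(m₀/m_f): Δv = v_e · ln(56,800/11,560.4) = 4520.0 × ln(4.913) = 4520.0 × 1.5920 ≈ 7196 m/s.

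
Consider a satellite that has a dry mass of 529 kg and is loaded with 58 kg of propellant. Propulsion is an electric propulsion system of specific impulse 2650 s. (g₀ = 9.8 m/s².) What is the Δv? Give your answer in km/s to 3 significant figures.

v_e = Isp · g₀ = 2650 × 9.8 = 25970.0 m/s.
m₀ = m_dry + m_prop = 529 + 58 = 587 kg.
Δv = v_e · ln(m₀/m_f) = 25970.0 × ln(1.11) = 25970.0 × 0.1040 ≈ 2701.8 m/s.

Δv ≈ 2.70 km/s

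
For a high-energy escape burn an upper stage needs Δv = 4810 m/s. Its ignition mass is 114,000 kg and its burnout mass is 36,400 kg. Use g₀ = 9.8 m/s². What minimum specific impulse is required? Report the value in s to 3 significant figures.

ln(m₀/m_f) = ln(114000/36400) = ln(3.132) = 1.1416.
v_e = Δv / ln(m₀/m_f) = 4810 / 1.1416 = 4213.3 m/s.
Isp = v_e / g₀ = 4213.3 / 9.8 = 429.9 s.

Isp ≈ 430 s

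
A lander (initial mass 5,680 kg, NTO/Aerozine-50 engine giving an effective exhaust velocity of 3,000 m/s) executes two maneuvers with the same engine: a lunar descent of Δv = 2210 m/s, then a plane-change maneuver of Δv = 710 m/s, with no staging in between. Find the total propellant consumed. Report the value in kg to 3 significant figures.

After the first burn: m = 5680 × exp(−2210/3000.0) = 5680 × 0.47871 = 2,719.07 kg.
After the second burn: m = 2,719.07 × exp(−710/3000.0) = 2,719.07 × 0.78925 = 2,146.03 kg.
Total propellant = m₀ − m_final = 5680 − 2,146.03 = 3,533.97 kg.

total propellant consumed ≈ 3530 kg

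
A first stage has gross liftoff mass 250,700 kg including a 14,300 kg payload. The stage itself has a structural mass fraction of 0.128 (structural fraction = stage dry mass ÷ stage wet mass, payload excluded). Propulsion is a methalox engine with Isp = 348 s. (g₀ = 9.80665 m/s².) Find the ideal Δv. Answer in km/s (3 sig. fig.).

Δv ≈ 5.90 km/s

Stage wet mass = m₀ − payload = 250,700 − 14,300 = 236,400 kg.
Stage dry mass = ε × stage wet mass = 0.128 × 236,400 = 30,259.2 kg.
Burnout mass m_f = stage dry + payload = 30,259.2 + 14,300 = 44,559.2 kg.
v_e = Isp · g₀ = 348 × 9.80665 = 3412.7 m/s.
By the Tsiolkovsky rocket equation, Δv = v_e · ln(250,700/44,559.2) = 3412.7 × ln(5.626) = 3412.7 × 1.7274 ≈ 5895 m/s.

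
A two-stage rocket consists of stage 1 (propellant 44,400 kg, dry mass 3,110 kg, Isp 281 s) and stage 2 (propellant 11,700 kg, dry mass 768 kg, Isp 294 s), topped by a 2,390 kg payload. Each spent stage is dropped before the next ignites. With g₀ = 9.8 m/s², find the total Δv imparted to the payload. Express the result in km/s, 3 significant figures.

Δv ≈ 7.89 km/s

Ignition mass of stage 1 = 44,400+3,110 + 11,700+768 + 2,390 = 62,368 kg.
Stage 1: m₀ = 62,368 kg, m_f = 62,368 − 44,400 = 17,968 kg; Δv = 281×9.8×ln(3.471) = 2753.8×1.2445 ≈ 3427 m/s.
Stage 2: m₀ = 14,858 kg, m_f = 14,858 − 11,700 = 3,158 kg; Δv = 294×9.8×ln(4.705) = 2881.2×1.5486 ≈ 4462 m/s.
Total Δv = 3427 + 4462 = 7889 m/s.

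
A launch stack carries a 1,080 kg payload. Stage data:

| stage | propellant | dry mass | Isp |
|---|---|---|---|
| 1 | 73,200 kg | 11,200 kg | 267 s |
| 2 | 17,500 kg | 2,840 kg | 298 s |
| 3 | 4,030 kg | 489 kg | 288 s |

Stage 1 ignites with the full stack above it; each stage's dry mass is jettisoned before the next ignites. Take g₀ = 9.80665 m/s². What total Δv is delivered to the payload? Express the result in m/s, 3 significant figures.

Δv ≈ 9730 m/s

Ignition mass of stage 1 = 73,200+11,200 + 17,500+2,840 + 4,030+489 + 1,080 = 110,339 kg.
Stage 1: m₀ = 110,339 kg, m_f = 110,339 − 73,200 = 37,139 kg; Δv = 267×9.80665×ln(2.971) = 2618.4×1.0889 ≈ 2851 m/s.
Stage 2: m₀ = 25,939 kg, m_f = 25,939 − 17,500 = 8,439 kg; Δv = 298×9.80665×ln(3.074) = 2922.4×1.1229 ≈ 3281 m/s.
Stage 3: m₀ = 5,599 kg, m_f = 5,599 − 4,030 = 1,569 kg; Δv = 288×9.80665×ln(3.569) = 2824.3×1.2721 ≈ 3593 m/s.
Total Δv = 2851 + 3281 + 3593 = 9725 m/s.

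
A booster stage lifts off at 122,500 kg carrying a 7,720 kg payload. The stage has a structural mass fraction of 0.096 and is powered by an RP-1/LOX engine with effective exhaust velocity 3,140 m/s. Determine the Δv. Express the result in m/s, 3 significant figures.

Stage wet mass = m₀ − payload = 122,500 − 7,720 = 114,780 kg.
Stage dry mass = ε × stage wet mass = 0.096 × 114,780 = 11,018.9 kg.
Burnout mass m_f = stage dry + payload = 11,018.9 + 7,720 = 18,738.9 kg.
Rocket equation: Δv = v_e · ln(122,500/18,738.9) = 3140.0 × ln(6.537) = 3140.0 × 1.8775 ≈ 5895 m/s.

Δv ≈ 5900 m/s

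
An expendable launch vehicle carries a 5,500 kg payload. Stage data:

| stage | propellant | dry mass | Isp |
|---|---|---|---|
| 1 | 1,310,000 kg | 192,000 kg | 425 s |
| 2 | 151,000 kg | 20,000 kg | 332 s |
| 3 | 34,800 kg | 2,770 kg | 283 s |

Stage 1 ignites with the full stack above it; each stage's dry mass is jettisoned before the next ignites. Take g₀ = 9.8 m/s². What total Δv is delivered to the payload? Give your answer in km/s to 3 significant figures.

Ignition mass of stage 1 = 1,310,000+192,000 + 151,000+20,000 + 34,800+2,770 + 5,500 = 1,716,070 kg.
Stage 1: m₀ = 1,716,070 kg, m_f = 1,716,070 − 1,310,000 = 406,070 kg; Δv = 425×9.8×ln(4.226) = 4165.0×1.4413 ≈ 6003 m/s.
Stage 2: m₀ = 214,070 kg, m_f = 214,070 − 151,000 = 63,070 kg; Δv = 332×9.8×ln(3.394) = 3253.6×1.2221 ≈ 3976 m/s.
Stage 3: m₀ = 43,070 kg, m_f = 43,070 − 34,800 = 8,270 kg; Δv = 283×9.8×ln(5.208) = 2773.4×1.6502 ≈ 4577 m/s.
Total Δv = 6003 + 3976 + 4577 = 14556 m/s.

Δv ≈ 14.6 km/s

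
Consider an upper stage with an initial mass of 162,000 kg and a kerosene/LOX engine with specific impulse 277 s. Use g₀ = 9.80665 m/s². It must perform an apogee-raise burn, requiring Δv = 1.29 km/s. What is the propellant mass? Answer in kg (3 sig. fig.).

v_e = Isp · g₀ = 277 × 9.80665 = 2716.4 m/s.
m₀/m_f = exp(Δv / v_e) = exp(1290 / 2716.4) = exp(0.4749) = 1.6078.
m_f = 162,000 / 1.6078 = 100,759 kg, so propellant = m₀ − m_f = 162,000 − 100,759 = 61,241 kg.

propellant mass ≈ 61200 kg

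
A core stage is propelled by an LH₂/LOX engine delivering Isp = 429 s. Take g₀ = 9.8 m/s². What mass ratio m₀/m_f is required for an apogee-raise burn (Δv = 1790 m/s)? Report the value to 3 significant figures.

mass ratio ≈ 1.53

v_e = Isp · g₀ = 429 × 9.8 = 4204.2 m/s.
From the ideal rocket equation, m₀/m_f = exp(Δv / v_e) = exp(1790 / 4204.2) = exp(0.4258) = 1.5308.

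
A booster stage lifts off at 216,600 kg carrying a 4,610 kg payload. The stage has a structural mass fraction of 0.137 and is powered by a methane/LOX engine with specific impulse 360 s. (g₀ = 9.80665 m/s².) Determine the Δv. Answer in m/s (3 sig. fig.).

Stage wet mass = m₀ − payload = 216,600 − 4,610 = 211,990 kg.
Stage dry mass = ε × stage wet mass = 0.137 × 211,990 = 29,042.6 kg.
Burnout mass m_f = stage dry + payload = 29,042.6 + 4,610 = 33,652.6 kg.
v_e = Isp · g₀ = 360 × 9.80665 = 3530.4 m/s.
By the Tsiolkovsky rocket equation, Δv = v_e · ln(216,600/33,652.6) = 3530.4 × ln(6.436) = 3530.4 × 1.8620 ≈ 6573 m/s.

Δv ≈ 6570 m/s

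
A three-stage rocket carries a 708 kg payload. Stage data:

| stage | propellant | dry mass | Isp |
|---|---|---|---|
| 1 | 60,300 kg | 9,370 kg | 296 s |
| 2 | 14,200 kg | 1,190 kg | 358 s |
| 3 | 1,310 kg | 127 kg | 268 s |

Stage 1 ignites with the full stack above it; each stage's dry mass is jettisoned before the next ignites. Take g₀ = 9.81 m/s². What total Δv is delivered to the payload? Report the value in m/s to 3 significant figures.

Ignition mass of stage 1 = 60,300+9,370 + 14,200+1,190 + 1,310+127 + 708 = 87,205 kg.
Stage 1: m₀ = 87,205 kg, m_f = 87,205 − 60,300 = 26,905 kg; Δv = 296×9.81×ln(3.241) = 2903.8×1.1759 ≈ 3415 m/s.
Stage 2: m₀ = 17,535 kg, m_f = 17,535 − 14,200 = 3,335 kg; Δv = 358×9.81×ln(5.258) = 3512.0×1.6597 ≈ 5829 m/s.
Stage 3: m₀ = 2,145 kg, m_f = 2,145 − 1,310 = 835 kg; Δv = 268×9.81×ln(2.569) = 2629.1×0.9435 ≈ 2480 m/s.
Total Δv = 3415 + 5829 + 2480 = 11724 m/s.

Δv ≈ 11700 m/s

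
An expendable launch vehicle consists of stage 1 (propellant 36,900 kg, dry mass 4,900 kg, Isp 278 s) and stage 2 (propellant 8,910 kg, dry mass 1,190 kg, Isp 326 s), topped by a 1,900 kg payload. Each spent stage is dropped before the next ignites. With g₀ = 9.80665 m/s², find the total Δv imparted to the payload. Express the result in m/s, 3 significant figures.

Δv ≈ 7490 m/s

Ignition mass of stage 1 = 36,900+4,900 + 8,910+1,190 + 1,900 = 53,800 kg.
Stage 1: m₀ = 53,800 kg, m_f = 53,800 − 36,900 = 16,900 kg; Δv = 278×9.80665×ln(3.183) = 2726.2×1.1580 ≈ 3157 m/s.
Stage 2: m₀ = 12,000 kg, m_f = 12,000 − 8,910 = 3,090 kg; Δv = 326×9.80665×ln(3.883) = 3197.0×1.3567 ≈ 4337 m/s.
Total Δv = 3157 + 4337 = 7494 m/s.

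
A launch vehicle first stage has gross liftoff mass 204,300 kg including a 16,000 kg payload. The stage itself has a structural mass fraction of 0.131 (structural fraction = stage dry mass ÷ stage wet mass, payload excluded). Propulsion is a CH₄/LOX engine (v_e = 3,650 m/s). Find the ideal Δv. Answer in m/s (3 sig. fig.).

Stage wet mass = m₀ − payload = 204,300 − 16,000 = 188,300 kg.
Stage dry mass = ε × stage wet mass = 0.131 × 188,300 = 24,667.3 kg.
Burnout mass m_f = stage dry + payload = 24,667.3 + 16,000 = 40,667.3 kg.
By the Tsiolkovsky rocket equation, Δv = v_e · ln(204,300/40,667.3) = 3650.0 × ln(5.024) = 3650.0 × 1.6142 ≈ 5892 m/s.

Δv ≈ 5890 m/s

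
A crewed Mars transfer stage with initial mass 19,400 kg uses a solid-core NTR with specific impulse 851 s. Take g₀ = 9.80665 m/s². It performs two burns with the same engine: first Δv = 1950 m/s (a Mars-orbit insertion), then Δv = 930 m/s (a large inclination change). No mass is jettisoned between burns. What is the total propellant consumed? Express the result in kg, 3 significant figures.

total propellant consumed ≈ 5660 kg

v_e = Isp · g₀ = 851 × 9.80665 = 8345.5 m/s.
After the first burn: m = 19400 × exp(−1950/8345.5) = 19400 × 0.79163 = 15,357.6 kg.
After the second burn: m = 15,357.6 × exp(−930/8345.5) = 15,357.6 × 0.89455 = 13,738.1 kg.
Total propellant = m₀ − m_final = 19400 − 13,738.1 = 5,661.9 kg.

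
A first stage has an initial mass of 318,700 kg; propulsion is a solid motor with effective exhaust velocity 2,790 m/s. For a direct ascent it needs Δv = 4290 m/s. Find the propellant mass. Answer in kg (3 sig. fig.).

Using Δv = v_e ln(m₀/m_f): m₀/m_f = exp(Δv / v_e) = exp(4290 / 2790.0) = exp(1.5376) = 4.6536.
m_f = 318,700 / 4.6536 = 68,484.6 kg, so propellant = m₀ − m_f = 318,700 − 68,484.6 = 250,215.4 kg.

propellant mass ≈ 250000 kg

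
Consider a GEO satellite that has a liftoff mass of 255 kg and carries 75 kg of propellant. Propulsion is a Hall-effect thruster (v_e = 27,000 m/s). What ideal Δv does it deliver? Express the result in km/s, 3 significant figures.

m_f = m₀ − m_prop = 255 − 75 = 180 kg.
Using Δv = v_e ln(m₀/m_f): Δv = v_e · ln(m₀/m_f) = 27000.0 × ln(1.417) = 27000.0 × 0.3483 ≈ 9404.3 m/s.

Δv ≈ 9.40 km/s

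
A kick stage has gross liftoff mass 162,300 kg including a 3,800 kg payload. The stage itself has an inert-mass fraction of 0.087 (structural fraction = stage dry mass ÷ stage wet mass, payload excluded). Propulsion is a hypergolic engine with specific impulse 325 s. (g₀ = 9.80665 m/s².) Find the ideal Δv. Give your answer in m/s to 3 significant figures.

Δv ≈ 7080 m/s

Stage wet mass = m₀ − payload = 162,300 − 3,800 = 158,500 kg.
Stage dry mass = ε × stage wet mass = 0.087 × 158,500 = 13,789.5 kg.
Burnout mass m_f = stage dry + payload = 13,789.5 + 3,800 = 17,589.5 kg.
v_e = Isp · g₀ = 325 × 9.80665 = 3187.2 m/s.
Δv = v_e · ln(162,300/17,589.5) = 3187.2 × ln(9.227) = 3187.2 × 2.2221 ≈ 7082 m/s.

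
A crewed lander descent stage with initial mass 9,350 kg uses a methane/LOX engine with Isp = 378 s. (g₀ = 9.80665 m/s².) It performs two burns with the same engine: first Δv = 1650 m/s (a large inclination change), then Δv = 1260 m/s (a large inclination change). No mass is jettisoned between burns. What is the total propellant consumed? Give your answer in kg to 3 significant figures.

v_e = Isp · g₀ = 378 × 9.80665 = 3706.9 m/s.
After the first burn: m = 9350 × exp(−1650/3706.9) = 9350 × 0.64075 = 5,991.01 kg.
After the second burn: m = 5,991.01 × exp(−1260/3706.9) = 5,991.01 × 0.71184 = 4,264.64 kg.
Total propellant = m₀ − m_final = 9350 − 4,264.64 = 5,085.36 kg.

total propellant consumed ≈ 5090 kg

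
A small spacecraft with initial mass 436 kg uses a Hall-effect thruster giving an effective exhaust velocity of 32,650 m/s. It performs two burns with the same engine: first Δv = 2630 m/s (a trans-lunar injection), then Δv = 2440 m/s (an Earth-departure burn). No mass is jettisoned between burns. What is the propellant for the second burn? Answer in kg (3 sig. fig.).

After the first burn: m = 436 × exp(−2630/32650.0) = 436 × 0.92261 = 402.258 kg.
After the second burn: m = 402.258 × exp(−2440/32650.0) = 402.258 × 0.92799 = 373.291 kg.
Second-burn propellant = 402.258 − 373.291 = 28.967 kg.

propellant for the second burn ≈ 29.0 kg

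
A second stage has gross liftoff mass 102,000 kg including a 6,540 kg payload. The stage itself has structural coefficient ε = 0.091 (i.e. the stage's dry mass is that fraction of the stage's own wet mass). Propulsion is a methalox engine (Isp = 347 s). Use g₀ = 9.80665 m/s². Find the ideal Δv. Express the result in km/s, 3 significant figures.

Δv ≈ 6.47 km/s

Stage wet mass = m₀ − payload = 102,000 − 6,540 = 95,460 kg.
Stage dry mass = ε × stage wet mass = 0.091 × 95,460 = 8,686.86 kg.
Burnout mass m_f = stage dry + payload = 8,686.86 + 6,540 = 15,226.86 kg.
v_e = Isp · g₀ = 347 × 9.80665 = 3402.9 m/s.
Using Δv = v_e ln(m₀/m_f): Δv = v_e · ln(102,000/15,226.86) = 3402.9 × ln(6.699) = 3402.9 × 1.9019 ≈ 6472 m/s.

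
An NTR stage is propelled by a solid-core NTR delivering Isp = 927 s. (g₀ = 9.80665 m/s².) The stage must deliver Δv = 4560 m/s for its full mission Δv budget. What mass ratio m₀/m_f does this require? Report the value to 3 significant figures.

v_e = Isp · g₀ = 927 × 9.80665 = 9090.8 m/s.
From the ideal rocket equation, m₀/m_f = exp(Δv / v_e) = exp(4560 / 9090.8) = exp(0.5016) = 1.6514.

mass ratio ≈ 1.65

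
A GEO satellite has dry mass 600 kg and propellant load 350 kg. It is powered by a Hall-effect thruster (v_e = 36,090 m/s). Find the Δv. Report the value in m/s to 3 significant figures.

m₀ = m_dry + m_prop = 600 + 350 = 950 kg.
Δv = v_e · ln(m₀/m_f) = 36090.0 × ln(1.583) = 36090.0 × 0.4595 ≈ 16584.5 m/s.

Δv ≈ 16600 m/s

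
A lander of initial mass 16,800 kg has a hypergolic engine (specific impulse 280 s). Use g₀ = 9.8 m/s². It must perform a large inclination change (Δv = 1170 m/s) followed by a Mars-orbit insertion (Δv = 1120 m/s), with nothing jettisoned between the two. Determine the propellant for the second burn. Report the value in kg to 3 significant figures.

propellant for the second burn ≈ 3680 kg

v_e = Isp · g₀ = 280 × 9.8 = 2744.0 m/s.
After the first burn: m = 16800 × exp(−1170/2744.0) = 16800 × 0.65287 = 10,968.2 kg.
After the second burn: m = 10,968.2 × exp(−1120/2744.0) = 10,968.2 × 0.66487 = 7,292.43 kg.
Second-burn propellant = 10,968.2 − 7,292.43 = 3,675.77 kg.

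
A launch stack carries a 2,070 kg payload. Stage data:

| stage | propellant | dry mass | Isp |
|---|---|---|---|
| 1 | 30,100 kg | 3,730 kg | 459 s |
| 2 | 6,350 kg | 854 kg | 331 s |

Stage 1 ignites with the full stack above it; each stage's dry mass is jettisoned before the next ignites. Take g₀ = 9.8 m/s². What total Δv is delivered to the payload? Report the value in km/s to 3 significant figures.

Ignition mass of stage 1 = 30,100+3,730 + 6,350+854 + 2,070 = 43,104 kg.
Stage 1: m₀ = 43,104 kg, m_f = 43,104 − 30,100 = 13,004 kg; Δv = 459×9.8×ln(3.315) = 4498.2×1.1984 ≈ 5390 m/s.
Stage 2: m₀ = 9,274 kg, m_f = 9,274 − 6,350 = 2,924 kg; Δv = 331×9.8×ln(3.172) = 3243.8×1.1543 ≈ 3744 m/s.
Total Δv = 5390 + 3744 = 9134 m/s.

Δv ≈ 9.13 km/s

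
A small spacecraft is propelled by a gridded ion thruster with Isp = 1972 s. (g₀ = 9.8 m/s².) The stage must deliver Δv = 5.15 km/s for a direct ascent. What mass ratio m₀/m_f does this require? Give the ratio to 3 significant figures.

v_e = Isp · g₀ = 1972 × 9.8 = 19325.6 m/s.
By the Tsiolkovsky rocket equation, m₀/m_f = exp(Δv / v_e) = exp(5150 / 19325.6) = exp(0.2665) = 1.3054.

mass ratio ≈ 1.31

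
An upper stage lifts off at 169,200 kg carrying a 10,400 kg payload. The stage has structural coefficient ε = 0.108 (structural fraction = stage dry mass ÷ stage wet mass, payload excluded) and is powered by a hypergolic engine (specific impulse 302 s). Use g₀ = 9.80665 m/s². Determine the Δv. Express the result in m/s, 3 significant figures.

Δv ≈ 5380 m/s

Stage wet mass = m₀ − payload = 169,200 − 10,400 = 158,800 kg.
Stage dry mass = ε × stage wet mass = 0.108 × 158,800 = 17,150.4 kg.
Burnout mass m_f = stage dry + payload = 17,150.4 + 10,400 = 27,550.4 kg.
v_e = Isp · g₀ = 302 × 9.80665 = 2961.6 m/s.
Δv = v_e · ln(169,200/27,550.4) = 2961.6 × ln(6.141) = 2961.6 × 1.8151 ≈ 5376 m/s.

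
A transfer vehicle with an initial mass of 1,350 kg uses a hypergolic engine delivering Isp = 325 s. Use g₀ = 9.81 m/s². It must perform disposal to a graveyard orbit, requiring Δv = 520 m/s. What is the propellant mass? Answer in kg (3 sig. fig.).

v_e = Isp · g₀ = 325 × 9.81 = 3188.2 m/s.
Using Δv = v_e ln(m₀/m_f): m₀/m_f = exp(Δv / v_e) = exp(520 / 3188.2) = exp(0.1631) = 1.1772.
m_f = 1,350 / 1.1772 = 1,146.79 kg, so propellant = m₀ − m_f = 1,350 − 1,146.79 = 203.21 kg.

propellant mass ≈ 203 kg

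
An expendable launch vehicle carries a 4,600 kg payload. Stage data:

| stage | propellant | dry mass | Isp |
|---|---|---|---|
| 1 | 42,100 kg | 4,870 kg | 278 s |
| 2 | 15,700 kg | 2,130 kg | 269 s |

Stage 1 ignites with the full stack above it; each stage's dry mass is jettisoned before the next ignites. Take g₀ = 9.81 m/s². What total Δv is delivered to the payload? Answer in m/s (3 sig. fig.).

Ignition mass of stage 1 = 42,100+4,870 + 15,700+2,130 + 4,600 = 69,400 kg.
Stage 1: m₀ = 69,400 kg, m_f = 69,400 − 42,100 = 27,300 kg; Δv = 278×9.81×ln(2.542) = 2727.2×0.9330 ≈ 2544 m/s.
Stage 2: m₀ = 22,430 kg, m_f = 22,430 − 15,700 = 6,730 kg; Δv = 269×9.81×ln(3.333) = 2638.9×1.2038 ≈ 3177 m/s.
Total Δv = 2544 + 3177 = 5721 m/s.

Δv ≈ 5720 m/s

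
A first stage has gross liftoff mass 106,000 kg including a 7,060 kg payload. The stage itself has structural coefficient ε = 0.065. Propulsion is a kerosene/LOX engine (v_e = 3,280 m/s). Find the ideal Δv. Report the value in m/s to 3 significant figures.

Stage wet mass = m₀ − payload = 106,000 − 7,060 = 98,940 kg.
Stage dry mass = ε × stage wet mass = 0.065 × 98,940 = 6,431.1 kg.
Burnout mass m_f = stage dry + payload = 6,431.1 + 7,060 = 13,491.1 kg.
Δv = v_e · ln(106,000/13,491.1) = 3280.0 × ln(7.857) = 3280.0 × 2.0614 ≈ 6761 m/s.

Δv ≈ 6760 m/s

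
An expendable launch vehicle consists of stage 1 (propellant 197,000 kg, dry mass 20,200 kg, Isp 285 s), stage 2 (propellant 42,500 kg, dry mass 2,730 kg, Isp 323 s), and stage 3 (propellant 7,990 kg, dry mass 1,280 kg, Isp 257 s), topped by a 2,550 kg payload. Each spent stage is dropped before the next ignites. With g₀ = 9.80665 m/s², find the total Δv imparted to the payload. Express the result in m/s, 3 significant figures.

Δv ≈ 10700 m/s

Ignition mass of stage 1 = 197,000+20,200 + 42,500+2,730 + 7,990+1,280 + 2,550 = 274,250 kg.
Stage 1: m₀ = 274,250 kg, m_f = 274,250 − 197,000 = 77,250 kg; Δv = 285×9.80665×ln(3.55) = 2794.9×1.2670 ≈ 3541 m/s.
Stage 2: m₀ = 57,050 kg, m_f = 57,050 − 42,500 = 14,550 kg; Δv = 323×9.80665×ln(3.921) = 3167.5×1.3663 ≈ 4328 m/s.
Stage 3: m₀ = 11,820 kg, m_f = 11,820 − 7,990 = 3,830 kg; Δv = 257×9.80665×ln(3.086) = 2520.3×1.1269 ≈ 2840 m/s.
Total Δv = 3541 + 4328 + 2840 = 10709 m/s.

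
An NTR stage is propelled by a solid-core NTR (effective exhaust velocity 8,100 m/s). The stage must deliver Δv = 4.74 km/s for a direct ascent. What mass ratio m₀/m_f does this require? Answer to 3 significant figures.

By the Tsiolkovsky rocket equation, m₀/m_f = exp(Δv / v_e) = exp(4740 / 8100.0) = exp(0.5852) = 1.7953.

mass ratio ≈ 1.80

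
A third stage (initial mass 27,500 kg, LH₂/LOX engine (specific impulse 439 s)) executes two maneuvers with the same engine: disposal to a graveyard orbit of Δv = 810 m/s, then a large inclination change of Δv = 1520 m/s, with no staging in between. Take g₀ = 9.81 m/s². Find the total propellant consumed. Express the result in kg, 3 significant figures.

total propellant consumed ≈ 11500 kg

v_e = Isp · g₀ = 439 × 9.81 = 4306.6 m/s.
After the first burn: m = 27500 × exp(−810/4306.6) = 27500 × 0.82855 = 22,785.1 kg.
After the second burn: m = 22,785.1 × exp(−1520/4306.6) = 22,785.1 × 0.70261 = 16,009 kg.
Total propellant = m₀ − m_final = 27500 − 16,009 = 11,491 kg.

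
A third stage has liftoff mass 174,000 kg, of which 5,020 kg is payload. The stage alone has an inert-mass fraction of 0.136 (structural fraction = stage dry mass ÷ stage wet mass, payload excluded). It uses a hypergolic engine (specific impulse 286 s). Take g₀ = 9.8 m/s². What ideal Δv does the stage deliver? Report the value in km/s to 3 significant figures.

Stage wet mass = m₀ − payload = 174,000 − 5,020 = 168,980 kg.
Stage dry mass = ε × stage wet mass = 0.136 × 168,980 = 22,981.3 kg.
Burnout mass m_f = stage dry + payload = 22,981.3 + 5,020 = 28,001.3 kg.
v_e = Isp · g₀ = 286 × 9.8 = 2802.8 m/s.
Using Δv = v_e ln(m₀/m_f): Δv = v_e · ln(174,000/28,001.3) = 2802.8 × ln(6.214) = 2802.8 × 1.8268 ≈ 5120 m/s.

Δv ≈ 5.12 km/s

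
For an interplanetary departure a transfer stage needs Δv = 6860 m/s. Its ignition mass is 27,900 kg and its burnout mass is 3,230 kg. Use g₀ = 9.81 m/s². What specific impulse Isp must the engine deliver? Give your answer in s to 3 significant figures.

ln(m₀/m_f) = ln(27900/3230) = ln(8.638) = 2.1561.
v_e = Δv / ln(m₀/m_f) = 6860 / 2.1561 = 3181.6 m/s.
Isp = v_e / g₀ = 3181.6 / 9.81 = 324.3 s.

Isp ≈ 324 s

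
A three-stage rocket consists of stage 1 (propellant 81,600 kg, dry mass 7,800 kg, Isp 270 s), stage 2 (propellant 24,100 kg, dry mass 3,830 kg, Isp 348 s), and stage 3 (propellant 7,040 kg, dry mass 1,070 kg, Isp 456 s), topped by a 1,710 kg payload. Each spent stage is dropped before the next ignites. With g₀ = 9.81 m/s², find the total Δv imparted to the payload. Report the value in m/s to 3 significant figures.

Δv ≈ 11800 m/s

Ignition mass of stage 1 = 81,600+7,800 + 24,100+3,830 + 7,040+1,070 + 1,710 = 127,150 kg.
Stage 1: m₀ = 127,150 kg, m_f = 127,150 − 81,600 = 45,550 kg; Δv = 270×9.81×ln(2.791) = 2648.7×1.0266 ≈ 2719 m/s.
Stage 2: m₀ = 37,750 kg, m_f = 37,750 − 24,100 = 13,650 kg; Δv = 348×9.81×ln(2.766) = 3413.9×1.0172 ≈ 3473 m/s.
Stage 3: m₀ = 9,820 kg, m_f = 9,820 − 7,040 = 2,780 kg; Δv = 456×9.81×ln(3.532) = 4473.4×1.2620 ≈ 5645 m/s.
Total Δv = 2719 + 3473 + 5645 = 11837 m/s.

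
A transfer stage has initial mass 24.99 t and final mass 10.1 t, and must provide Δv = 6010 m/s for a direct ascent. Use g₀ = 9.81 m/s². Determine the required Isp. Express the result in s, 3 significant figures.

ln(m₀/m_f) = ln(24990/10100) = ln(2.474) = 0.9059.
By the Tsiolkovsky rocket equation, v_e = Δv / ln(m₀/m_f) = 6010 / 0.9059 = 6634.0 m/s.
Isp = v_e / g₀ = 6634.0 / 9.81 = 676.2 s.

Isp ≈ 676 s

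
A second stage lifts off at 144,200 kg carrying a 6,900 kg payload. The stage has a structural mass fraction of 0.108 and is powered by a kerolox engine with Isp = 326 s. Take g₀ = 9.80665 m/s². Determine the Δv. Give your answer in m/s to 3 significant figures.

Stage wet mass = m₀ − payload = 144,200 − 6,900 = 137,300 kg.
Stage dry mass = ε × stage wet mass = 0.108 × 137,300 = 14,828.4 kg.
Burnout mass m_f = stage dry + payload = 14,828.4 + 6,900 = 21,728.4 kg.
v_e = Isp · g₀ = 326 × 9.80665 = 3197.0 m/s.
Δv = v_e · ln(144,200/21,728.4) = 3197.0 × ln(6.636) = 3197.0 × 1.8926 ≈ 6051 m/s.

Δv ≈ 6050 m/s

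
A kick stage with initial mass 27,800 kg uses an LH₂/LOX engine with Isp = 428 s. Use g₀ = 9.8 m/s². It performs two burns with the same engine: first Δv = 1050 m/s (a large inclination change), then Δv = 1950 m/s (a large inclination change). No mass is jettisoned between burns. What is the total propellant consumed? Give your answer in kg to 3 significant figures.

total propellant consumed ≈ 14200 kg

v_e = Isp · g₀ = 428 × 9.8 = 4194.4 m/s.
After the first burn: m = 27800 × exp(−1050/4194.4) = 27800 × 0.77854 = 21,643.4 kg.
After the second burn: m = 21,643.4 × exp(−1950/4194.4) = 21,643.4 × 0.62819 = 13,596.2 kg.
Total propellant = m₀ − m_final = 27800 − 13,596.2 = 14,203.8 kg.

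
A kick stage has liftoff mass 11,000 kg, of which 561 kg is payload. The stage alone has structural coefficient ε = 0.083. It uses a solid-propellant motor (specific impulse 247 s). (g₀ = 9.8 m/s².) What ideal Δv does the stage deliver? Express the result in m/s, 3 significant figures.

Δv ≈ 4940 m/s

Stage wet mass = m₀ − payload = 11,000 − 561 = 10,439 kg.
Stage dry mass = ε × stage wet mass = 0.083 × 10,439 = 866.437 kg.
Burnout mass m_f = stage dry + payload = 866.437 + 561 = 1,427.437 kg.
v_e = Isp · g₀ = 247 × 9.8 = 2420.6 m/s.
Using Δv = v_e ln(m₀/m_f): Δv = v_e · ln(11,000/1,427.437) = 2420.6 × ln(7.706) = 2420.6 × 2.0420 ≈ 4943 m/s.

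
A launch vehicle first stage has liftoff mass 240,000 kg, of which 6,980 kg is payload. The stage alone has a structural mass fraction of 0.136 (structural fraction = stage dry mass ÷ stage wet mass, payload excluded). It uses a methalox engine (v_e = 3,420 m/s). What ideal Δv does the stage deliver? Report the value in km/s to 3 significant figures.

Stage wet mass = m₀ − payload = 240,000 − 6,980 = 233,020 kg.
Stage dry mass = ε × stage wet mass = 0.136 × 233,020 = 31,690.7 kg.
Burnout mass m_f = stage dry + payload = 31,690.7 + 6,980 = 38,670.7 kg.
By the Tsiolkovsky rocket equation, Δv = v_e · ln(240,000/38,670.7) = 3420.0 × ln(6.206) = 3420.0 × 1.8256 ≈ 6243 m/s.

Δv ≈ 6.24 km/s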